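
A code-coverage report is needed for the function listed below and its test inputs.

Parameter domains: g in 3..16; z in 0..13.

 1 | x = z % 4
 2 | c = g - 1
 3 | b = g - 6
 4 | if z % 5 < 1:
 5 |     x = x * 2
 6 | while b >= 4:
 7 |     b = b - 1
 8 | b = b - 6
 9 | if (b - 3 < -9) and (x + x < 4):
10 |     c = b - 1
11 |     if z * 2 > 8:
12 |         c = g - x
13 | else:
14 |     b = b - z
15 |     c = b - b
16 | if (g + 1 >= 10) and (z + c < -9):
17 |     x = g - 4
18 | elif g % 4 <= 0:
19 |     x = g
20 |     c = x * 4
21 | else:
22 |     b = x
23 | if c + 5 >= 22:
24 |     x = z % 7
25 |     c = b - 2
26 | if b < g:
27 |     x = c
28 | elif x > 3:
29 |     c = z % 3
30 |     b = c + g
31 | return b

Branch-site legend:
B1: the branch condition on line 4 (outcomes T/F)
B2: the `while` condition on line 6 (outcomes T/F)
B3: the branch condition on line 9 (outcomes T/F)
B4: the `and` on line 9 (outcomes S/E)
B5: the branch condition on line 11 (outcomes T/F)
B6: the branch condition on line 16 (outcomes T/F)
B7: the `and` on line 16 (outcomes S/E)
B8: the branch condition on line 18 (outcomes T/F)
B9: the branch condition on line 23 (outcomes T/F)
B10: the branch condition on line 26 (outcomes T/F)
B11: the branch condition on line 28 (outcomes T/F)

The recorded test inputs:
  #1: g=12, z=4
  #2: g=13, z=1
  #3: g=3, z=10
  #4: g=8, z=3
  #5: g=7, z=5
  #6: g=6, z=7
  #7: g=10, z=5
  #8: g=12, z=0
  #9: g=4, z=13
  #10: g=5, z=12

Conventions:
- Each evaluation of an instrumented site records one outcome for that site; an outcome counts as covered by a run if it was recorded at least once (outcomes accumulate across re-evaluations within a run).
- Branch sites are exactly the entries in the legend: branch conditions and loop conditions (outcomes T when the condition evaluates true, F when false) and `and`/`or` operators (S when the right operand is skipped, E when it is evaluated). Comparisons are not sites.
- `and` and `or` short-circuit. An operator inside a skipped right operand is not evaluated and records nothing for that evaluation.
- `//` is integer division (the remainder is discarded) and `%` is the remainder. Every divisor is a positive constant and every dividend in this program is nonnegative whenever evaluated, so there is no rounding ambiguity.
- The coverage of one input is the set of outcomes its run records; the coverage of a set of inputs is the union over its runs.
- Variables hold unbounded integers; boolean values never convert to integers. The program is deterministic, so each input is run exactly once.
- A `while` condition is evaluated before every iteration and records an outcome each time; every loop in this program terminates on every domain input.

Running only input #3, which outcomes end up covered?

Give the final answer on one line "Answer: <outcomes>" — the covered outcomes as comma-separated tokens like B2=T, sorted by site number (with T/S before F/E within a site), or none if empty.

Tracing the run of input #3 (g=3, z=10):
  B1->T, B2->F, B4->E, B3->F, B7->S, B6->F, B8->F, B9->F, B10->F, B11->T
as a set, this run covers: B1=T, B2=F, B3=F, B4=E, B6=F, B7=S, B8=F, B9=F, B10=F, B11=T

Answer: B1=T, B2=F, B3=F, B4=E, B6=F, B7=S, B8=F, B9=F, B10=F, B11=T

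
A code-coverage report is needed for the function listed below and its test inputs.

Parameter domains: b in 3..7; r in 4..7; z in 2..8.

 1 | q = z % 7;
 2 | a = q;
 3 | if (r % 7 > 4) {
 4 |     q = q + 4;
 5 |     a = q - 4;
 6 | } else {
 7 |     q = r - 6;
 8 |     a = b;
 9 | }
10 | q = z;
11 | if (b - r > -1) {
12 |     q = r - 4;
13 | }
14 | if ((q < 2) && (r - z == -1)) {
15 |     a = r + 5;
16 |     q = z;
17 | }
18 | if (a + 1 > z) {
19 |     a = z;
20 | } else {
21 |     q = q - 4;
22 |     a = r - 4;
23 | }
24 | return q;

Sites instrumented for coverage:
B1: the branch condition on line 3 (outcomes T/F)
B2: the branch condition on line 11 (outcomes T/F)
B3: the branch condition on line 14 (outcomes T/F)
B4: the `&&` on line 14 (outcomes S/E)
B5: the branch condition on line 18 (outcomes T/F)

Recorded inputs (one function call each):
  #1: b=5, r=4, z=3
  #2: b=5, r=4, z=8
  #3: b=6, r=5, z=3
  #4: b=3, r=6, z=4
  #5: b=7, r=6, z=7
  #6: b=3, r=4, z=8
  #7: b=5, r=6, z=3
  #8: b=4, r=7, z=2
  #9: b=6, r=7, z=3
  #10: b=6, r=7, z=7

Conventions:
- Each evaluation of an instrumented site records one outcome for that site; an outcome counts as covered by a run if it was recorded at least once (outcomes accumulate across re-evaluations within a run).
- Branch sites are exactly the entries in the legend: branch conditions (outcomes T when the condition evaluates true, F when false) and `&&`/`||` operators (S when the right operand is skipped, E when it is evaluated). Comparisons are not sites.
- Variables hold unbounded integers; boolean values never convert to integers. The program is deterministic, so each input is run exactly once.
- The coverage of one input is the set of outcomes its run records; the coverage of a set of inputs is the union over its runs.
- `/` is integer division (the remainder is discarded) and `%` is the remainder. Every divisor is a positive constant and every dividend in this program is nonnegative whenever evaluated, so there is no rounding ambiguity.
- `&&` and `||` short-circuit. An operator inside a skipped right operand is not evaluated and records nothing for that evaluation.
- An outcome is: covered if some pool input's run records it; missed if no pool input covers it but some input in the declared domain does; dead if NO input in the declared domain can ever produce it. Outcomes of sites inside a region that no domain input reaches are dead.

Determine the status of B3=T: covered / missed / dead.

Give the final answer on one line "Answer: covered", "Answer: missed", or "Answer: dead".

no pool input records B3=T
but domain input (b=4, r=4, z=5) does record it -> reachable, so missed

Answer: missed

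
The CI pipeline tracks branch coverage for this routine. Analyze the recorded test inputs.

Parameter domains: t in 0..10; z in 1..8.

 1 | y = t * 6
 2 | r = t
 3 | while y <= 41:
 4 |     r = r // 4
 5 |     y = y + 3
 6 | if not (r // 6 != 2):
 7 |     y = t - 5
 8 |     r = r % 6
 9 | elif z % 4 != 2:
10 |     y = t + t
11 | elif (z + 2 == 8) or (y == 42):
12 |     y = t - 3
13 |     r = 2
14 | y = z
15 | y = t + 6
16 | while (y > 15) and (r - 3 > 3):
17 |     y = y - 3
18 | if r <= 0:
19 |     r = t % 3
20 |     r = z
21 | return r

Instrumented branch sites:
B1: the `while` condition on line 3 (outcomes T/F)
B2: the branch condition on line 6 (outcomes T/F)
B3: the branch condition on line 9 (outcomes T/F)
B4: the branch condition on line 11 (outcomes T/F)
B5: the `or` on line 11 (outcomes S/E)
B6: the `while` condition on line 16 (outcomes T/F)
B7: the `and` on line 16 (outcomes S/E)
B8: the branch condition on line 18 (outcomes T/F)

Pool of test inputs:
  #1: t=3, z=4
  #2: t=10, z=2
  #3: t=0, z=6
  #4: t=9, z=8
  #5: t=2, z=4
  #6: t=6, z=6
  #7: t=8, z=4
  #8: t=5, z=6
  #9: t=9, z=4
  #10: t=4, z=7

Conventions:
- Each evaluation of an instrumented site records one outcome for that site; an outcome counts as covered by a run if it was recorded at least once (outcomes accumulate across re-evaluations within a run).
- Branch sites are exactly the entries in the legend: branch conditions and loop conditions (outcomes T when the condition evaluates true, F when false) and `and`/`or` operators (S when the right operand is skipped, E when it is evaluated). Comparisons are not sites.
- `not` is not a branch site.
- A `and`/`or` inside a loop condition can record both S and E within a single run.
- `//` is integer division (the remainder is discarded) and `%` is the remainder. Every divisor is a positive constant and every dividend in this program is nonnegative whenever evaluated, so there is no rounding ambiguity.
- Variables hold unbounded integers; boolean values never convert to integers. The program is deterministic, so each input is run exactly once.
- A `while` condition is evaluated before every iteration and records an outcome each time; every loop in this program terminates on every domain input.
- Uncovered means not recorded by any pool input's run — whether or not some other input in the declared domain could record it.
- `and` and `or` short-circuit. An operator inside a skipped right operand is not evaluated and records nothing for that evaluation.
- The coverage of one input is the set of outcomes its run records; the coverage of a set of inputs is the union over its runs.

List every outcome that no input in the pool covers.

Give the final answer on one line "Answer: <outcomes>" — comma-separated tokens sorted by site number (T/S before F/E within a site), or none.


run #1 (t=3, z=4) records B1=T, B1=F, B2=F, B3=T, B6=F, B7=S, B8=T
run #2 (t=10, z=2) records B1=F, B2=F, B3=F, B4=F, B5=E, B6=T, B6=F, B7=S, B7=E, B8=F
run #3 (t=0, z=6) records B1=T, B1=F, B2=F, B3=F, B4=T, B5=S, B6=F, B7=S, B8=F
run #4 (t=9, z=8) records B1=F, B2=F, B3=T, B6=F, B7=S, B8=F
run #5 (t=2, z=4) records B1=T, B1=F, B2=F, B3=T, B6=F, B7=S, B8=T
run #6 (t=6, z=6) records B1=T, B1=F, B2=F, B3=F, B4=T, B5=S, B6=F, B7=S, B8=F
run #7 (t=8, z=4) records B1=F, B2=F, B3=T, B6=F, B7=S, B8=F
run #8 (t=5, z=6) records B1=T, B1=F, B2=F, B3=F, B4=T, B5=S, B6=F, B7=S, B8=F
run #9 (t=9, z=4) records B1=F, B2=F, B3=T, B6=F, B7=S, B8=F
run #10 (t=4, z=7) records B1=T, B1=F, B2=F, B3=T, B6=F, B7=S, B8=T
union over the pool: B1=T, B1=F, B2=F, B3=T, B3=F, B4=T, B4=F, B5=S, B5=E, B6=T, B6=F, B7=S, B7=E, B8=T, B8=F
uncovered (1 of 16): B2=T
Answer: B2=T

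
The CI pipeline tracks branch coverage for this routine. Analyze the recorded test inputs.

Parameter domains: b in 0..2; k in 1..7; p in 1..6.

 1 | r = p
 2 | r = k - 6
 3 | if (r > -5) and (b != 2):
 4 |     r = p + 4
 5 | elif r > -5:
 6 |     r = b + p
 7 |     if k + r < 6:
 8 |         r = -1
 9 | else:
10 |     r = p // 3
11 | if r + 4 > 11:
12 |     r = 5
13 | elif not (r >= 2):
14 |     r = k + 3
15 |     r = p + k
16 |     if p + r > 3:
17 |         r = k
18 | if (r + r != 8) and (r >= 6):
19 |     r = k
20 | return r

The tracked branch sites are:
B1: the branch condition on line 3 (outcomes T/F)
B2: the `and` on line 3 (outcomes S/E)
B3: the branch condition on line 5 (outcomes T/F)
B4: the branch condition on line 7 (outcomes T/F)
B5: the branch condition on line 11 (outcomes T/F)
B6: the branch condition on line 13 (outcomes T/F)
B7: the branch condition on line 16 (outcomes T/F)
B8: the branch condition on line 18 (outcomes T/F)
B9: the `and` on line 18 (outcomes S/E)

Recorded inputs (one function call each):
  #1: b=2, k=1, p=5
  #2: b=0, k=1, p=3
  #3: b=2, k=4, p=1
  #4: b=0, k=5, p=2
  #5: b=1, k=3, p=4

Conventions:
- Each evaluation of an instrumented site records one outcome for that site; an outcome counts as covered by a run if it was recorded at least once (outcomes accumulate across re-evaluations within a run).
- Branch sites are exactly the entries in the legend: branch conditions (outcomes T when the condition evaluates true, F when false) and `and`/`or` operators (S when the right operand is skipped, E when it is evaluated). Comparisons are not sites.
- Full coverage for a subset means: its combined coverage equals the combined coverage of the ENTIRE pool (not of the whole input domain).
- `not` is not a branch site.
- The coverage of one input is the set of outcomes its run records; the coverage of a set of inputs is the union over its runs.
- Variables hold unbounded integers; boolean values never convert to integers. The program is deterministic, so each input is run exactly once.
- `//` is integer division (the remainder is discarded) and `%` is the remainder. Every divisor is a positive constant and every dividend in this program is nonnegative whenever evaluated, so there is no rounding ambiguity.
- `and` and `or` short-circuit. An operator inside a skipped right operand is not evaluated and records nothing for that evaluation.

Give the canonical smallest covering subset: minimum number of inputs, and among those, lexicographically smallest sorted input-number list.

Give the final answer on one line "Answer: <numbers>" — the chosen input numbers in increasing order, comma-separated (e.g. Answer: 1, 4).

run #1 (b=2, k=1, p=5) runs B2->S, B1->F, B3->F, B5->F, B6->T, B7->T, B9->E, B8->F; records B1=F, B2=S, B3=F, B5=F, B6=T, B7=T, B8=F, B9=E
run #2 (b=0, k=1, p=3) runs B2->S, B1->F, B3->F, B5->F, B6->T, B7->T, B9->E, B8->F; records B1=F, B2=S, B3=F, B5=F, B6=T, B7=T, B8=F, B9=E
run #3 (b=2, k=4, p=1) runs B2->E, B1->F, B3->T, B4->F, B5->F, B6->F, B9->E, B8->F; records B1=F, B2=E, B3=T, B4=F, B5=F, B6=F, B8=F, B9=E
run #4 (b=0, k=5, p=2) runs B2->E, B1->T, B5->F, B6->F, B9->E, B8->T; records B1=T, B2=E, B5=F, B6=F, B8=T, B9=E
run #5 (b=1, k=3, p=4) runs B2->E, B1->T, B5->T, B9->E, B8->F; records B1=T, B2=E, B5=T, B8=F, B9=E
pool-wide coverage (15 outcomes): B1=T, B1=F, B2=S, B2=E, B3=T, B3=F, B4=F, B5=T, B5=F, B6=T, B6=F, B7=T, B8=T, B8=F, B9=E
checked all size-1 subsets: none covers 15 outcomes (max 8/15)
checked all size-2 subsets: none covers 15 outcomes (max 12/15)
checked all size-3 subsets: none covers 15 outcomes (max 14/15)
size 4: inputs {1, 3, 4, 5} cover all 15 outcomes, and no lexicographically smaller subset of this size does

Answer: 1, 3, 4, 5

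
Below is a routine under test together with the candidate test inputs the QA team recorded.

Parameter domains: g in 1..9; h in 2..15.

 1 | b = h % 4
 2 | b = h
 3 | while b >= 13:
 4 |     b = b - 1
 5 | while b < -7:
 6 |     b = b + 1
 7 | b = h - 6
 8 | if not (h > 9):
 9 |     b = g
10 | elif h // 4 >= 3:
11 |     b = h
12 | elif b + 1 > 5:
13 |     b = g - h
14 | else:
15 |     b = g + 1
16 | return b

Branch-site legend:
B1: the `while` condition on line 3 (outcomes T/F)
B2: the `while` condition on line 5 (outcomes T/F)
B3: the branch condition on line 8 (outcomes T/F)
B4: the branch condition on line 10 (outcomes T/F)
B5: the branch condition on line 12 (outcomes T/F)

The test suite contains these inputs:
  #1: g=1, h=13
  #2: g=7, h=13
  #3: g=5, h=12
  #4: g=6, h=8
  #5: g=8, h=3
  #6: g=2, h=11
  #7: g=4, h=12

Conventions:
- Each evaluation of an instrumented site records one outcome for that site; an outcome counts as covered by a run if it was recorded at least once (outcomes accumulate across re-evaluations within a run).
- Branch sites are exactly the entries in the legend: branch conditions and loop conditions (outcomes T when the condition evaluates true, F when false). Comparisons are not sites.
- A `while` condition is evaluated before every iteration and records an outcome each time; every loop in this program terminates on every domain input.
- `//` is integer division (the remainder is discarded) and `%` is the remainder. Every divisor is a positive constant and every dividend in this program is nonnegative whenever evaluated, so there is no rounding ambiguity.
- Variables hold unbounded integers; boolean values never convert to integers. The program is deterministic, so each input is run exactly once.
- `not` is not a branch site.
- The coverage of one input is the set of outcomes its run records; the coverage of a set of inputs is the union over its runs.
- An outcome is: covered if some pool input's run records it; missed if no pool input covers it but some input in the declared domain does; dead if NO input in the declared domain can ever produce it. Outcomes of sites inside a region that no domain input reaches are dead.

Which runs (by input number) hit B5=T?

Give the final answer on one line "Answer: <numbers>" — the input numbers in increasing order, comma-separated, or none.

input #1 (g=1, h=13): misses B5=T
input #2 (g=7, h=13): misses B5=T
input #3 (g=5, h=12): misses B5=T
input #4 (g=6, h=8): misses B5=T
input #5 (g=8, h=3): misses B5=T
input #6 (g=2, h=11): covers B5=T
input #7 (g=4, h=12): misses B5=T

Answer: 6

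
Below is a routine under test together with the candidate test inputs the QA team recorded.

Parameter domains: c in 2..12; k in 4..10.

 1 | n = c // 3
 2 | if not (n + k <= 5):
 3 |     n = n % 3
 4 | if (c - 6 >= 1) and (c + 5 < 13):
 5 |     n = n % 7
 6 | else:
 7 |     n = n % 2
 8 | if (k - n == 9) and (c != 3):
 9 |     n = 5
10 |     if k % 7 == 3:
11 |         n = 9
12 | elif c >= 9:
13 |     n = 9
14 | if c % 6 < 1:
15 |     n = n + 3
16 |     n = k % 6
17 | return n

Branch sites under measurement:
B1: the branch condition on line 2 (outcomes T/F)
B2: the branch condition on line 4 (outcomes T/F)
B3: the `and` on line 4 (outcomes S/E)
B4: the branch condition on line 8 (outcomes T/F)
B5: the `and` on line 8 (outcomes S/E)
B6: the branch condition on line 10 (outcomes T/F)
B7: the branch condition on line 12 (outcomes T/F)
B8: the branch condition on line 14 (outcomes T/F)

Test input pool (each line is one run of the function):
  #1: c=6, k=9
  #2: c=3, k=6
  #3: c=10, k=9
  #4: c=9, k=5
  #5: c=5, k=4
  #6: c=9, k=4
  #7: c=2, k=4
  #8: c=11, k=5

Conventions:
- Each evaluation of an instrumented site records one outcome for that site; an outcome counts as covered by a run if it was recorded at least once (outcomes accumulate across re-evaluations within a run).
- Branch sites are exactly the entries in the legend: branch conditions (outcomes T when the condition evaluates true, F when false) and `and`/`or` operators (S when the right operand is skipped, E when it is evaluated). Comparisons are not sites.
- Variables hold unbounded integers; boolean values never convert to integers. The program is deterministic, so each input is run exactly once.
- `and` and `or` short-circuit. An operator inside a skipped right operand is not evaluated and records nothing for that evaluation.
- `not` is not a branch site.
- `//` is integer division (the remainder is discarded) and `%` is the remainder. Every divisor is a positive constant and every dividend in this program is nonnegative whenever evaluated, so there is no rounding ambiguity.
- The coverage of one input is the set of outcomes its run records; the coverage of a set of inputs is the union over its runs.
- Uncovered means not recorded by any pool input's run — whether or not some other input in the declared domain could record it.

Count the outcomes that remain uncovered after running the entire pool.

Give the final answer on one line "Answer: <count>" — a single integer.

#1 (c=6, k=9) -> B1->T, B3->S, B2->F, B5->E, B4->T, B6->F, B8->T; covered: B1=T, B2=F, B3=S, B4=T, B5=E, B6=F, B8=T
#2 (c=3, k=6) -> B1->T, B3->S, B2->F, B5->S, B4->F, B7->F, B8->F; covered: B1=T, B2=F, B3=S, B4=F, B5=S, B7=F, B8=F
#3 (c=10, k=9) -> B1->T, B3->E, B2->F, B5->E, B4->T, B6->F, B8->F; covered: B1=T, B2=F, B3=E, B4=T, B5=E, B6=F, B8=F
#4 (c=9, k=5) -> B1->T, B3->E, B2->F, B5->S, B4->F, B7->T, B8->F; covered: B1=T, B2=F, B3=E, B4=F, B5=S, B7=T, B8=F
#5 (c=5, k=4) -> B1->F, B3->S, B2->F, B5->S, B4->F, B7->F, B8->F; covered: B1=F, B2=F, B3=S, B4=F, B5=S, B7=F, B8=F
#6 (c=9, k=4) -> B1->T, B3->E, B2->F, B5->S, B4->F, B7->T, B8->F; covered: B1=T, B2=F, B3=E, B4=F, B5=S, B7=T, B8=F
#7 (c=2, k=4) -> B1->F, B3->S, B2->F, B5->S, B4->F, B7->F, B8->F; covered: B1=F, B2=F, B3=S, B4=F, B5=S, B7=F, B8=F
#8 (c=11, k=5) -> B1->T, B3->E, B2->F, B5->S, B4->F, B7->T, B8->F; covered: B1=T, B2=F, B3=E, B4=F, B5=S, B7=T, B8=F
union over the pool: B1=T, B1=F, B2=F, B3=S, B3=E, B4=T, B4=F, B5=S, B5=E, B6=F, B7=T, B7=F, B8=T, B8=F
uncovered (2 of 16): B2=T, B6=T

Answer: 2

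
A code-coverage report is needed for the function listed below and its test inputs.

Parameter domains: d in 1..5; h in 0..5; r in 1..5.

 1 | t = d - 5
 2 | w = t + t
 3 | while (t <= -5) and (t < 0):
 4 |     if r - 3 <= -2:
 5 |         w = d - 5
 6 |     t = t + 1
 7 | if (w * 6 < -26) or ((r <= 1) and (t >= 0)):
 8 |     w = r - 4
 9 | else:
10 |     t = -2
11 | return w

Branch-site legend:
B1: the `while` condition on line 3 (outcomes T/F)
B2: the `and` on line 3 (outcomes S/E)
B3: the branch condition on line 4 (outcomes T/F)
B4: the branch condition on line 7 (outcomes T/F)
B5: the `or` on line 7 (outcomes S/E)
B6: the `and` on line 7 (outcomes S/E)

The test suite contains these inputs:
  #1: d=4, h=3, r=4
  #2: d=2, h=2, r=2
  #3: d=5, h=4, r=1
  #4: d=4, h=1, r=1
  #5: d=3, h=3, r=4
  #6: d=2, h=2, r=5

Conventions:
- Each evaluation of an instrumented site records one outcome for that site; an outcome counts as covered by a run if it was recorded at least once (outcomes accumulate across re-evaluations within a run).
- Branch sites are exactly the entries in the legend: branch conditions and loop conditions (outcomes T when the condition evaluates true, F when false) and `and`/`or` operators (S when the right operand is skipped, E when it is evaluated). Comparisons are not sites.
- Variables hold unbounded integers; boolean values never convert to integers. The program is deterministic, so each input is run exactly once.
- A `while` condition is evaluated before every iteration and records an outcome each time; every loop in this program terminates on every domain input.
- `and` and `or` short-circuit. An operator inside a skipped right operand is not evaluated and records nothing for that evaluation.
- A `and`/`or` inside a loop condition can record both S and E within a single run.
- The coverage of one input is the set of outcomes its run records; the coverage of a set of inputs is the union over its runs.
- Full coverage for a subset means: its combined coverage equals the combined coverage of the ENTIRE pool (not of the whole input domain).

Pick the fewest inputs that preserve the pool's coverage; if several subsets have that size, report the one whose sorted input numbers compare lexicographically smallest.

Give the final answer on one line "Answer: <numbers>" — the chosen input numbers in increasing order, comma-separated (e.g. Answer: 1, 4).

input #1, d=4, h=3, r=4: events B2->S, B1->F, B5->E, B6->S, B4->F; outcomes B1=F, B2=S, B4=F, B5=E, B6=S
input #2, d=2, h=2, r=2: events B2->S, B1->F, B5->S, B4->T; outcomes B1=F, B2=S, B4=T, B5=S
input #3, d=5, h=4, r=1: events B2->S, B1->F, B5->E, B6->E, B4->T; outcomes B1=F, B2=S, B4=T, B5=E, B6=E
input #4, d=4, h=1, r=1: events B2->S, B1->F, B5->E, B6->E, B4->F; outcomes B1=F, B2=S, B4=F, B5=E, B6=E
input #5, d=3, h=3, r=4: events B2->S, B1->F, B5->E, B6->S, B4->F; outcomes B1=F, B2=S, B4=F, B5=E, B6=S
input #6, d=2, h=2, r=5: events B2->S, B1->F, B5->S, B4->T; outcomes B1=F, B2=S, B4=T, B5=S
union over all inputs: B1=F, B2=S, B4=T, B4=F, B5=S, B5=E, B6=S, B6=E (8 outcomes)
no size-1 subset reaches all 8 outcomes (best union: 5/8)
no size-2 subset reaches all 8 outcomes (best union: 7/8)
at size 3, {1, 2, 3} reaches all 8 outcomes; every lexicographically earlier size-3 subset fails

Answer: 1, 2, 3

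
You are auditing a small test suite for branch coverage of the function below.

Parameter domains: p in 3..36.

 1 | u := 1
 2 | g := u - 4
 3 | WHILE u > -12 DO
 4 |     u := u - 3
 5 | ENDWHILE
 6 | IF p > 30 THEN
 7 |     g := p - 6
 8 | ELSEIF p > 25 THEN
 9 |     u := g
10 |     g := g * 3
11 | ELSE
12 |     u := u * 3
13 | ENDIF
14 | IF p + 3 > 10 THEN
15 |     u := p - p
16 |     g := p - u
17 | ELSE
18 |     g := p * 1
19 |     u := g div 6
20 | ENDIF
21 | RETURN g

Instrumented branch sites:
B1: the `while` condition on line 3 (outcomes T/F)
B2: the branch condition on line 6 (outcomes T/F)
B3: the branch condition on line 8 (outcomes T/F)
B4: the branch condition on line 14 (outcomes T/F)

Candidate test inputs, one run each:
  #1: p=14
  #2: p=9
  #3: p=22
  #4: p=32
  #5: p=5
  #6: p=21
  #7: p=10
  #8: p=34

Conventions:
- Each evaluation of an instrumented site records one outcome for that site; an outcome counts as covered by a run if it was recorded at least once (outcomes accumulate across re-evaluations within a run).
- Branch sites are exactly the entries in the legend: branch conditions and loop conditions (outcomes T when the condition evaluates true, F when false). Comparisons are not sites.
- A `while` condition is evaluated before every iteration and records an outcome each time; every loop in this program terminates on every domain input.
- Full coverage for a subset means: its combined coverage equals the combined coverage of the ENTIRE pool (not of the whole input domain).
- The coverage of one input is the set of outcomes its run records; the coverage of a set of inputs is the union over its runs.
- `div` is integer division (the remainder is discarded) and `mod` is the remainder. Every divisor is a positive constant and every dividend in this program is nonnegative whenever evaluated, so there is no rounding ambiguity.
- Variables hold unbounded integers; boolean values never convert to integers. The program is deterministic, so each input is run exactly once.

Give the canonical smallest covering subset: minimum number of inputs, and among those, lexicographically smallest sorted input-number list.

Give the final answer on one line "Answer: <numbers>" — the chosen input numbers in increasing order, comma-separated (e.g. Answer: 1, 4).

input #1, p=14: events B1->T, B1->T, B1->T, B1->T, B1->T, B1->F, B2->F, B3->F, B4->T; outcomes B1=T, B1=F, B2=F, B3=F, B4=T
input #2, p=9: events B1->T, B1->T, B1->T, B1->T, B1->T, B1->F, B2->F, B3->F, B4->T; outcomes B1=T, B1=F, B2=F, B3=F, B4=T
input #3, p=22: events B1->T, B1->T, B1->T, B1->T, B1->T, B1->F, B2->F, B3->F, B4->T; outcomes B1=T, B1=F, B2=F, B3=F, B4=T
input #4, p=32: events B1->T, B1->T, B1->T, B1->T, B1->T, B1->F, B2->T, B4->T; outcomes B1=T, B1=F, B2=T, B4=T
input #5, p=5: events B1->T, B1->T, B1->T, B1->T, B1->T, B1->F, B2->F, B3->F, B4->F; outcomes B1=T, B1=F, B2=F, B3=F, B4=F
input #6, p=21: events B1->T, B1->T, B1->T, B1->T, B1->T, B1->F, B2->F, B3->F, B4->T; outcomes B1=T, B1=F, B2=F, B3=F, B4=T
input #7, p=10: events B1->T, B1->T, B1->T, B1->T, B1->T, B1->F, B2->F, B3->F, B4->T; outcomes B1=T, B1=F, B2=F, B3=F, B4=T
input #8, p=34: events B1->T, B1->T, B1->T, B1->T, B1->T, B1->F, B2->T, B4->T; outcomes B1=T, B1=F, B2=T, B4=T
pool-wide coverage (7 outcomes): B1=T, B1=F, B2=T, B2=F, B3=F, B4=T, B4=F
checked all size-1 subsets: none covers 7 outcomes (max 5/7)
size 2: inputs {4, 5} cover all 7 outcomes, and no lexicographically smaller subset of this size does

Answer: 4, 5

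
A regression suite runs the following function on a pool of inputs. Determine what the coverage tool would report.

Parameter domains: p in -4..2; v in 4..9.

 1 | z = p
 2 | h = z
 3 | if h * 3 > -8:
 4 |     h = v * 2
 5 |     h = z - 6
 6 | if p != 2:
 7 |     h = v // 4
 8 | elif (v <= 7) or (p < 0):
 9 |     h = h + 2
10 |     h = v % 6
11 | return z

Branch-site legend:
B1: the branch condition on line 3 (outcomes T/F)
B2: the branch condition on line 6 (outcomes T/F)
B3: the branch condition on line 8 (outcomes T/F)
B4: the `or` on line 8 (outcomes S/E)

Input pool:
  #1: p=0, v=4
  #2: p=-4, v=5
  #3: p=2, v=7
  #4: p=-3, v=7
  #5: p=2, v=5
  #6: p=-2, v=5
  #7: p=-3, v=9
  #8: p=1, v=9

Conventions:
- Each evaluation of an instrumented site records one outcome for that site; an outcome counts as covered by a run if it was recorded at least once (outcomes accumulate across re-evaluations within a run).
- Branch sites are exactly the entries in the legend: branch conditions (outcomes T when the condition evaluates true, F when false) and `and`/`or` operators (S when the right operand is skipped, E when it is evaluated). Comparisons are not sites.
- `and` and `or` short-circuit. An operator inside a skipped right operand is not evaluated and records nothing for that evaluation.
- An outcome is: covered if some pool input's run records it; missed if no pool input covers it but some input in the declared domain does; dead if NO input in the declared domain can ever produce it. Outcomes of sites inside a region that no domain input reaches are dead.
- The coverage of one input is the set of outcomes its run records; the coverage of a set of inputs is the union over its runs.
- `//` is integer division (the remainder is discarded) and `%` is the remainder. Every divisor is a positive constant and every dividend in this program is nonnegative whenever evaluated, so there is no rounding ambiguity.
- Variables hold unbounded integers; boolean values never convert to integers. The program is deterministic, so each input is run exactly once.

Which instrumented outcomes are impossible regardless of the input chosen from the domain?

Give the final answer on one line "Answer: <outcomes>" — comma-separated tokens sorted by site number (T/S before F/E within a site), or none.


sweeping the full domain (42 inputs) for each outcome:
  reachable outcomes have witnesses, e.g. B1=T (e.g. p=-2, v=4), B1=F (e.g. p=-4, v=4), B2=T (e.g. p=-4, v=4), B2=F (e.g. p=2, v=4)
Answer: none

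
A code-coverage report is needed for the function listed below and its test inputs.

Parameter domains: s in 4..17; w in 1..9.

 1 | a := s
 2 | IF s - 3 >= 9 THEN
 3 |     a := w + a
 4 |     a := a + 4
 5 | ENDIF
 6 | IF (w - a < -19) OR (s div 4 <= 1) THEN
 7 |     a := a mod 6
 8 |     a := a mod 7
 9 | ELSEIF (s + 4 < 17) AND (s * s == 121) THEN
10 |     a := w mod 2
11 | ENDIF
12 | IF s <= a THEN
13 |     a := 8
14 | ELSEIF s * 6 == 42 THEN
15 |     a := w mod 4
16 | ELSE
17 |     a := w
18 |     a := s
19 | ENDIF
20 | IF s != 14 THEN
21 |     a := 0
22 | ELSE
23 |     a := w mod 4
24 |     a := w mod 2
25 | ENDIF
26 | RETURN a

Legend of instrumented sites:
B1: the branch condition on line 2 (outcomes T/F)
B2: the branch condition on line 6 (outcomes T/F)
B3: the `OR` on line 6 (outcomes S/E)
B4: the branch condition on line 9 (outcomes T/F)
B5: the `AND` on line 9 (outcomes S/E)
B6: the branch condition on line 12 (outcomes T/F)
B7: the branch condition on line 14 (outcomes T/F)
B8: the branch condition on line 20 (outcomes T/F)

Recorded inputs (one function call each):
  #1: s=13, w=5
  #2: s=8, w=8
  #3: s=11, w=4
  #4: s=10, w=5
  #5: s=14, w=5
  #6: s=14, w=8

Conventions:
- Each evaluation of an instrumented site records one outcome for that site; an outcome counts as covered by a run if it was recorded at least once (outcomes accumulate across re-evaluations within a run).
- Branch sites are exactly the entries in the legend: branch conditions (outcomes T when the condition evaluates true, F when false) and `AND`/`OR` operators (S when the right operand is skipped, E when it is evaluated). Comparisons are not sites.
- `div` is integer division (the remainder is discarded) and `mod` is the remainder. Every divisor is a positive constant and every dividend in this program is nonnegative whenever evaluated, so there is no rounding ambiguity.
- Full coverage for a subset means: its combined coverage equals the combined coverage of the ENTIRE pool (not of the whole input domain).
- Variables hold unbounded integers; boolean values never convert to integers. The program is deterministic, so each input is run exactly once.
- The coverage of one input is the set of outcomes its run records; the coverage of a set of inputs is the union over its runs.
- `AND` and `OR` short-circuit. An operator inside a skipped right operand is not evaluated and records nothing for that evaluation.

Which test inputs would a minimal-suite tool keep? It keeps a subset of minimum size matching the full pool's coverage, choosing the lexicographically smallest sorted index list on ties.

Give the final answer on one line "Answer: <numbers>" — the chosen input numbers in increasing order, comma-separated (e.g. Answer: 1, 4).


#1 (s=13, w=5) -> B1->T, B3->E, B2->F, B5->S, B4->F, B6->T, B8->T; covered: B1=T, B2=F, B3=E, B4=F, B5=S, B6=T, B8=T
#2 (s=8, w=8) -> B1->F, B3->E, B2->F, B5->E, B4->F, B6->T, B8->T; covered: B1=F, B2=F, B3=E, B4=F, B5=E, B6=T, B8=T
#3 (s=11, w=4) -> B1->F, B3->E, B2->F, B5->E, B4->T, B6->F, B7->F, B8->T; covered: B1=F, B2=F, B3=E, B4=T, B5=E, B6=F, B7=F, B8=T
#4 (s=10, w=5) -> B1->F, B3->E, B2->F, B5->E, B4->F, B6->T, B8->T; covered: B1=F, B2=F, B3=E, B4=F, B5=E, B6=T, B8=T
#5 (s=14, w=5) -> B1->T, B3->E, B2->F, B5->S, B4->F, B6->T, B8->F; covered: B1=T, B2=F, B3=E, B4=F, B5=S, B6=T, B8=F
#6 (s=14, w=8) -> B1->T, B3->E, B2->F, B5->S, B4->F, B6->T, B8->F; covered: B1=T, B2=F, B3=E, B4=F, B5=S, B6=T, B8=F
the full pool covers 13 outcomes: B1=T, B1=F, B2=F, B3=E, B4=T, B4=F, B5=S, B5=E, B6=T, B6=F, B7=F, B8=T, B8=F
size 1 is not enough: best union over all size-1 subsets is 8/13
at size 2, {3, 5} reaches all 13 outcomes; every lexicographically earlier size-2 subset fails
Answer: 3, 5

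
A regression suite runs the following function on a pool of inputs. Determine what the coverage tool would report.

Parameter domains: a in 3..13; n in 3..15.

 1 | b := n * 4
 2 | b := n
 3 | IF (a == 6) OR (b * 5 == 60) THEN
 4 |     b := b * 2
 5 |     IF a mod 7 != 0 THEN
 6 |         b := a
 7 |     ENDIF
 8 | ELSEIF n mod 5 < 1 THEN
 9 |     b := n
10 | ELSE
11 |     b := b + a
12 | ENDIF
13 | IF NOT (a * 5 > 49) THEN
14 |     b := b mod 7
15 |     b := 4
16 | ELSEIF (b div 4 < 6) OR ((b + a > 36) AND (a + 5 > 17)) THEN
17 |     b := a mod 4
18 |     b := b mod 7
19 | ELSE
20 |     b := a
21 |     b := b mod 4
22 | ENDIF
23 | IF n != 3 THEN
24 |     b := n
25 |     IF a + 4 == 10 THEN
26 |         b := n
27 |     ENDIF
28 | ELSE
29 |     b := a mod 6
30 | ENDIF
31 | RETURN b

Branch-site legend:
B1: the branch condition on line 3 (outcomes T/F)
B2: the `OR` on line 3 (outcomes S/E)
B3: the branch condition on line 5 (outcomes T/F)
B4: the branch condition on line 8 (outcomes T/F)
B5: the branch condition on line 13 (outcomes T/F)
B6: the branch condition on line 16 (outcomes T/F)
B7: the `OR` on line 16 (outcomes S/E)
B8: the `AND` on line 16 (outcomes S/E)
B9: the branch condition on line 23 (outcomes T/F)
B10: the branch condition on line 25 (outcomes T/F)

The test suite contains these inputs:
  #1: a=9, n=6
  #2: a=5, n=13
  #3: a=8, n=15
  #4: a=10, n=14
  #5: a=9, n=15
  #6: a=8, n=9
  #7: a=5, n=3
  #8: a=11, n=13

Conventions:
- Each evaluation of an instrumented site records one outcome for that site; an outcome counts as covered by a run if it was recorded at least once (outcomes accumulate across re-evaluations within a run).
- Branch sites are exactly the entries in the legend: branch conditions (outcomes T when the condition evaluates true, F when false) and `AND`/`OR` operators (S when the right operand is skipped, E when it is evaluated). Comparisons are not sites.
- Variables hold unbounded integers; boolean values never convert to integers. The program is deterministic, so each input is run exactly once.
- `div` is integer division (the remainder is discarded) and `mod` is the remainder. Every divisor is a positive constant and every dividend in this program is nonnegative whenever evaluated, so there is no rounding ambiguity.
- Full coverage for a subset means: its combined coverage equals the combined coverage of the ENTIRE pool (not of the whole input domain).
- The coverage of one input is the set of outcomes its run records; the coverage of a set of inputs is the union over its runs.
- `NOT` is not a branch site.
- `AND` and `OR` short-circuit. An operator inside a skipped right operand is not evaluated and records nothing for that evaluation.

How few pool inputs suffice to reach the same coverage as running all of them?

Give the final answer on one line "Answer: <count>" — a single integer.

input #1, a=9, n=6: events B2->E, B1->F, B4->F, B5->T, B9->T, B10->F; outcomes B1=F, B2=E, B4=F, B5=T, B9=T, B10=F
input #2, a=5, n=13: events B2->E, B1->F, B4->F, B5->T, B9->T, B10->F; outcomes B1=F, B2=E, B4=F, B5=T, B9=T, B10=F
input #3, a=8, n=15: events B2->E, B1->F, B4->T, B5->T, B9->T, B10->F; outcomes B1=F, B2=E, B4=T, B5=T, B9=T, B10=F
input #4, a=10, n=14: events B2->E, B1->F, B4->F, B5->F, B7->E, B8->S, B6->F, B9->T, B10->F; outcomes B1=F, B2=E, B4=F, B5=F, B6=F, B7=E, B8=S, B9=T, B10=F
input #5, a=9, n=15: events B2->E, B1->F, B4->T, B5->T, B9->T, B10->F; outcomes B1=F, B2=E, B4=T, B5=T, B9=T, B10=F
input #6, a=8, n=9: events B2->E, B1->F, B4->F, B5->T, B9->T, B10->F; outcomes B1=F, B2=E, B4=F, B5=T, B9=T, B10=F
input #7, a=5, n=3: events B2->E, B1->F, B4->F, B5->T, B9->F; outcomes B1=F, B2=E, B4=F, B5=T, B9=F
input #8, a=11, n=13: events B2->E, B1->F, B4->F, B5->F, B7->E, B8->S, B6->F, B9->T, B10->F; outcomes B1=F, B2=E, B4=F, B5=F, B6=F, B7=E, B8=S, B9=T, B10=F
the full pool covers 12 outcomes: B1=F, B2=E, B4=T, B4=F, B5=T, B5=F, B6=F, B7=E, B8=S, B9=T, B9=F, B10=F
size 1 is not enough: best union over all size-1 subsets is 9/12
size 2 is not enough: best union over all size-2 subsets is 11/12
size 3: inputs {3, 4, 7} cover all 12 outcomes, and no lexicographically smaller subset of this size does

Answer: 3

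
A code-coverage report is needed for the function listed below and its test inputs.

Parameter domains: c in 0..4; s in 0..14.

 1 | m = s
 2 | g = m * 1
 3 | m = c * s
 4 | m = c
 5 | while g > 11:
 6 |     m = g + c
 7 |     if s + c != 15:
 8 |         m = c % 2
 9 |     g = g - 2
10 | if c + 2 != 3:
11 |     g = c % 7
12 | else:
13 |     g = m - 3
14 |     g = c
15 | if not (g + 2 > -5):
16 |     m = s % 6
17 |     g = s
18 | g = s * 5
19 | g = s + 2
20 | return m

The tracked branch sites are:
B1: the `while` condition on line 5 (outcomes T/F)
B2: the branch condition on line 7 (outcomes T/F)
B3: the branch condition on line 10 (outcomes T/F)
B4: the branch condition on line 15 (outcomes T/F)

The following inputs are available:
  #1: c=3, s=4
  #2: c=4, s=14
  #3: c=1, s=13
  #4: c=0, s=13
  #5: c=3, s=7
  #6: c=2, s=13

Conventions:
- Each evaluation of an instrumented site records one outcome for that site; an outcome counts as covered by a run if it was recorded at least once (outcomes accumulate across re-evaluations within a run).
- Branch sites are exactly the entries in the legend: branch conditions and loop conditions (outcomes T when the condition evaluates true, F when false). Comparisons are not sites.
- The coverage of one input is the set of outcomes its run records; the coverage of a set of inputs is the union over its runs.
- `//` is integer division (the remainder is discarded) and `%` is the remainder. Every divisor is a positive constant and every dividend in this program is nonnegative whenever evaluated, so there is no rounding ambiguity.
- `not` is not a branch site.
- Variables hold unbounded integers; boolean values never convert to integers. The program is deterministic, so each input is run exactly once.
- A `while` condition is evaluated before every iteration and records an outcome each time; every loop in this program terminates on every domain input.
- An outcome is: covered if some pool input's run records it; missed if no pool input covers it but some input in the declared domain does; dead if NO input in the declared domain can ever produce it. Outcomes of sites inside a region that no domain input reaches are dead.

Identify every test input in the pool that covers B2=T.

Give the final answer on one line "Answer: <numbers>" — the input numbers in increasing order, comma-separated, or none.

input #1 (c=3, s=4): does not record B2=T
input #2 (c=4, s=14): records B2=T
input #3 (c=1, s=13): records B2=T
input #4 (c=0, s=13): records B2=T
input #5 (c=3, s=7): does not record B2=T
input #6 (c=2, s=13): does not record B2=T

Answer: 2, 3, 4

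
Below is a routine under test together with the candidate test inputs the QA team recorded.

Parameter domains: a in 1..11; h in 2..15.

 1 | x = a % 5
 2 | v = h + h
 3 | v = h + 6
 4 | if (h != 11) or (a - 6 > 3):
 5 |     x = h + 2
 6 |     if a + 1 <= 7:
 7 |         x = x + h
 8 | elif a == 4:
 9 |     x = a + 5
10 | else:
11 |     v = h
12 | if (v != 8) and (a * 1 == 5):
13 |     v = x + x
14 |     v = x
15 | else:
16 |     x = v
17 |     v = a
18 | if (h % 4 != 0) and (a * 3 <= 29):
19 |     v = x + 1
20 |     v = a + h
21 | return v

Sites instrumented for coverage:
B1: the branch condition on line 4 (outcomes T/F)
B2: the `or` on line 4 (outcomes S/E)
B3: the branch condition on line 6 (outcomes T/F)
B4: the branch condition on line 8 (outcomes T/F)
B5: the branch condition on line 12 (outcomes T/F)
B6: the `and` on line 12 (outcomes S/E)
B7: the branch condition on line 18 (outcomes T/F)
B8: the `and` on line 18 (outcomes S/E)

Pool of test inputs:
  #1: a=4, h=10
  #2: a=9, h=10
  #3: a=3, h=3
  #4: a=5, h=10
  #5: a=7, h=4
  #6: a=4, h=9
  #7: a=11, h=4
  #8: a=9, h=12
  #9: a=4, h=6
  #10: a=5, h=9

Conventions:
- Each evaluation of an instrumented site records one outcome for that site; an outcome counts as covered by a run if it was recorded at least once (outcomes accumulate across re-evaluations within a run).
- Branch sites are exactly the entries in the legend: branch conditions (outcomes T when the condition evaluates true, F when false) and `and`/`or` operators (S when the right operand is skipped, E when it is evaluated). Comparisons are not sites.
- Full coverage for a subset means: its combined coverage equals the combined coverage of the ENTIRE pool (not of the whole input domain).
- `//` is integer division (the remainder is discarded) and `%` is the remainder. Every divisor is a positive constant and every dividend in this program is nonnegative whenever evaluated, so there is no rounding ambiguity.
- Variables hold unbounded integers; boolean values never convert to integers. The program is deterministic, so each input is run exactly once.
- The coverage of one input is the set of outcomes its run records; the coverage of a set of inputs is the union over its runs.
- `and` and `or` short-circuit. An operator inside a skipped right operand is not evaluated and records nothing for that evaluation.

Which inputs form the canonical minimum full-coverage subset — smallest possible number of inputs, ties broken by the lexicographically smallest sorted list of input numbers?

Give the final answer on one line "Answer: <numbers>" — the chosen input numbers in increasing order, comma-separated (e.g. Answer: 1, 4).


test 1 (a=4, h=10) hits B1=T, B2=S, B3=T, B5=F, B6=E, B7=T, B8=E
test 2 (a=9, h=10) hits B1=T, B2=S, B3=F, B5=F, B6=E, B7=T, B8=E
test 3 (a=3, h=3) hits B1=T, B2=S, B3=T, B5=F, B6=E, B7=T, B8=E
test 4 (a=5, h=10) hits B1=T, B2=S, B3=T, B5=T, B6=E, B7=T, B8=E
test 5 (a=7, h=4) hits B1=T, B2=S, B3=F, B5=F, B6=E, B7=F, B8=S
test 6 (a=4, h=9) hits B1=T, B2=S, B3=T, B5=F, B6=E, B7=T, B8=E
test 7 (a=11, h=4) hits B1=T, B2=S, B3=F, B5=F, B6=E, B7=F, B8=S
test 8 (a=9, h=12) hits B1=T, B2=S, B3=F, B5=F, B6=E, B7=F, B8=S
test 9 (a=4, h=6) hits B1=T, B2=S, B3=T, B5=F, B6=E, B7=T, B8=E
test 10 (a=5, h=9) hits B1=T, B2=S, B3=T, B5=T, B6=E, B7=T, B8=E
the full pool covers 11 outcomes: B1=T, B2=S, B3=T, B3=F, B5=T, B5=F, B6=E, B7=T, B7=F, B8=S, B8=E
no size-1 subset reaches all 11 outcomes (best union: 7/11)
size 2: inputs {4, 5} cover all 11 outcomes, and no lexicographically smaller subset of this size does
Answer: 4, 5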